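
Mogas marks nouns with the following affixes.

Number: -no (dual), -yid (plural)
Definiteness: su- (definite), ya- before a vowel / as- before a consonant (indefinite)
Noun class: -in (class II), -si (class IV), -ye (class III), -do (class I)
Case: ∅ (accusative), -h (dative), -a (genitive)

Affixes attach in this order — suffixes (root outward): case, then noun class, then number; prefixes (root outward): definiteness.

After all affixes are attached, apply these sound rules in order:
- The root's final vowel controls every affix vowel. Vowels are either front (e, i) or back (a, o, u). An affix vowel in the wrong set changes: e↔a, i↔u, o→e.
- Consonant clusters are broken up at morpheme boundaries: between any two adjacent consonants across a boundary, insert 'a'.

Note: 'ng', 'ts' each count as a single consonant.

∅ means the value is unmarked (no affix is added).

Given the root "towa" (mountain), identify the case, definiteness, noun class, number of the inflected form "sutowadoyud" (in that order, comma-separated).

Segment: su-towa-do-yid.
case: ∅ → accusative.
definiteness: su- → definite.
noun class: -do → class I.
number: -yid → plural.

accusative, definite, class I, plural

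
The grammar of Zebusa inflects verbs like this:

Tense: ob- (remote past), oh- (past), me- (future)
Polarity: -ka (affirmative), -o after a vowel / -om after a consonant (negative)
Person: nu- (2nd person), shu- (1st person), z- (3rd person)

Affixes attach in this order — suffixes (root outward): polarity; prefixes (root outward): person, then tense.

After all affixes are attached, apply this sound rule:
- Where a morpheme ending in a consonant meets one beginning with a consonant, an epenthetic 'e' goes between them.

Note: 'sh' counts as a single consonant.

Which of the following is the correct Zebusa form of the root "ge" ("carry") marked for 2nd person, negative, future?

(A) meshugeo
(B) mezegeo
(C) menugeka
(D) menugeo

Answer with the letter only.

Attach person 2nd person nu- → nuge.
Attach tense future me- → menuge.
Attach polarity negative -o (after vowel 'e') → menugeo.
Epenthesis: no change.
So the correct form is menugeo, option (D).
(B) mezegeo is wrong: it uses 3rd person instead of 2nd person for person.
(A) meshugeo is wrong: it uses 1st person instead of 2nd person for person.
(C) menugeka is wrong: it uses affirmative instead of negative for polarity.

D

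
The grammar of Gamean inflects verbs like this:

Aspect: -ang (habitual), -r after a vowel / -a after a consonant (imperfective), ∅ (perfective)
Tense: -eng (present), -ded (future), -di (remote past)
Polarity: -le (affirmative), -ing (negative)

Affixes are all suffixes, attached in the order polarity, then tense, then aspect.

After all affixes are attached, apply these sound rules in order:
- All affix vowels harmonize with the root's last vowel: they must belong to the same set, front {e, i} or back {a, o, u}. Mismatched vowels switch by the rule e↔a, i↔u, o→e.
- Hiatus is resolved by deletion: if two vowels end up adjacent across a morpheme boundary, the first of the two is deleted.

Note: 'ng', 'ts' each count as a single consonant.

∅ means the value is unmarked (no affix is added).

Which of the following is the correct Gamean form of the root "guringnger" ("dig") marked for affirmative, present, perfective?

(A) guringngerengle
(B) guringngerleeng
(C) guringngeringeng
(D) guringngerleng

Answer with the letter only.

Attach polarity affirmative -le → guringngerle.
Attach tense present -eng → guringngerleeng.
aspect = perfective: zero marking, form stays guringngerleeng.
Vowel harmony: no change.
Apply vowel deletion: guringngerleeng → guringngerleng.
So the correct form is guringngerleng, option (D).
(C) guringngeringeng is wrong: it uses negative instead of affirmative for polarity.
(A) guringngerengle is wrong: it has the affixes in the wrong order.
(B) guringngerleeng is wrong: it fails to apply the sound rule(s).

D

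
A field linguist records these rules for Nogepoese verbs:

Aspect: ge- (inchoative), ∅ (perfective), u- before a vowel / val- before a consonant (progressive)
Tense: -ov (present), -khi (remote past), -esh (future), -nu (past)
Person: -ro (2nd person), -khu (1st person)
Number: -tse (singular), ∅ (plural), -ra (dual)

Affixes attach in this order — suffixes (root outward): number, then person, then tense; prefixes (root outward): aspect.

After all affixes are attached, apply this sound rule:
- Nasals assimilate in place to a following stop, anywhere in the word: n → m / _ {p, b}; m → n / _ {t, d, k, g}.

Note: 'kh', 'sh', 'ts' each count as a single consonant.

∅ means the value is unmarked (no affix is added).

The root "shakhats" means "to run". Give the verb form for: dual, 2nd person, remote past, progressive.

valshakhatsrarokhi

Attach number dual -ra → shakhatsra.
Attach person 2nd person -ro → shakhatsraro.
Attach aspect progressive val- (before consonant 'sh') → valshakhatsraro.
Attach tense remote past -khi → valshakhatsrarokhi.
Nasal assimilation: no change.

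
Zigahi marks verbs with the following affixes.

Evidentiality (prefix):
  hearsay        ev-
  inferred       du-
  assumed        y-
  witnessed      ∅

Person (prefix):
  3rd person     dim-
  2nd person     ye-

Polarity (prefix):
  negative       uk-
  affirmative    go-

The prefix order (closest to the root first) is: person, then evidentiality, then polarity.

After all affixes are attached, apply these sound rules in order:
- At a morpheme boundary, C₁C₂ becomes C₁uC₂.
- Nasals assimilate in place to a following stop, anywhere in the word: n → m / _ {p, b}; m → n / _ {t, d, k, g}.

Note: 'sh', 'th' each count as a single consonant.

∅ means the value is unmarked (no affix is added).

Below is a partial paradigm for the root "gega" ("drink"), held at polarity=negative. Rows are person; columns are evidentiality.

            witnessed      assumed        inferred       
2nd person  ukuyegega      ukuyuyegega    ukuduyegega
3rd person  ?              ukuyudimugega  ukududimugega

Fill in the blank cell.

Attach person 3rd person dim- → dimgega.
evidentiality = witnessed: zero marking, form stays dimgega.
Attach polarity negative uk- → ukdimgega.
Apply epenthesis: ukdimgega → ukudimugega.
Nasal assimilation: no change.

ukudimugega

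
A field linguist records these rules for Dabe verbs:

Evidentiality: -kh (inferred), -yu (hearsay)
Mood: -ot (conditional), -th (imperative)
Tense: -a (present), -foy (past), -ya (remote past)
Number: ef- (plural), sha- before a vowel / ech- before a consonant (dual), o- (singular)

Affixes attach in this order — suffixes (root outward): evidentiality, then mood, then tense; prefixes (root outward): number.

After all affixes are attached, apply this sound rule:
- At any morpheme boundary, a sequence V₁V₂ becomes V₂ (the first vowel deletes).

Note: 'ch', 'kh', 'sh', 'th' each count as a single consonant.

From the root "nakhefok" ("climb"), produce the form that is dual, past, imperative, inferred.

Attach evidentiality inferred -kh → nakhefokkh.
Attach mood imperative -th → nakhefokkhth.
Attach number dual ech- (before consonant 'n') → echnakhefokkhth.
Attach tense past -foy → echnakhefokkhthfoy.
Vowel deletion: no change.

echnakhefokkhthfoy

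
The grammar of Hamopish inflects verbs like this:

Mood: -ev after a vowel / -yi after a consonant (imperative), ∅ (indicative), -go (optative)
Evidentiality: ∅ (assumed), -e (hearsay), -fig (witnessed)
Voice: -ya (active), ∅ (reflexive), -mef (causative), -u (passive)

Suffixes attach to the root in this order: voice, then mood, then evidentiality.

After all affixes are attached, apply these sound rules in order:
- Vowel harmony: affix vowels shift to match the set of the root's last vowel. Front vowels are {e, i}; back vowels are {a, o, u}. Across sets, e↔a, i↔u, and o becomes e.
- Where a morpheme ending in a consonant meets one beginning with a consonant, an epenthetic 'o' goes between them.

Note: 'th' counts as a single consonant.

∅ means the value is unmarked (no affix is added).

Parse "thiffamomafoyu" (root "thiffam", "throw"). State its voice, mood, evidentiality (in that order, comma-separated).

Segment: thiffam-mef-yi.
voice: -mef → causative.
mood: -ev/yi → imperative.
evidentiality: ∅ → assumed.

causative, imperative, assumed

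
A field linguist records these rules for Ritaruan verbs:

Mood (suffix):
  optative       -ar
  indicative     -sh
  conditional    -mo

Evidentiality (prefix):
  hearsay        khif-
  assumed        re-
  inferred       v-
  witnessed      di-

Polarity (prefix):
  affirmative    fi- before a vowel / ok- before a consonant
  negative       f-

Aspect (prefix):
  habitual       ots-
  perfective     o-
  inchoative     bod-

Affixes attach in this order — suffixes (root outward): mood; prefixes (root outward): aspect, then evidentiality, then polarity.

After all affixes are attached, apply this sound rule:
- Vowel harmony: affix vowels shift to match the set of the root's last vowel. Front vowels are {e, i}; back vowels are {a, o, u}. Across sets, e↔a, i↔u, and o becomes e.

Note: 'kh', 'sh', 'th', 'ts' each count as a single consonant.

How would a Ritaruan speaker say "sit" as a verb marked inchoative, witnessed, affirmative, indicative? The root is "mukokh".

Attach aspect inchoative bod- → bodmukokh.
Attach evidentiality witnessed di- → dibodmukokh.
Attach mood indicative -sh → dibodmukokhsh.
Attach polarity affirmative ok- (before consonant 'd') → okdibodmukokhsh.
Apply vowel harmony: okdibodmukokhsh → okdubodmukokhsh.

okdubodmukokhsh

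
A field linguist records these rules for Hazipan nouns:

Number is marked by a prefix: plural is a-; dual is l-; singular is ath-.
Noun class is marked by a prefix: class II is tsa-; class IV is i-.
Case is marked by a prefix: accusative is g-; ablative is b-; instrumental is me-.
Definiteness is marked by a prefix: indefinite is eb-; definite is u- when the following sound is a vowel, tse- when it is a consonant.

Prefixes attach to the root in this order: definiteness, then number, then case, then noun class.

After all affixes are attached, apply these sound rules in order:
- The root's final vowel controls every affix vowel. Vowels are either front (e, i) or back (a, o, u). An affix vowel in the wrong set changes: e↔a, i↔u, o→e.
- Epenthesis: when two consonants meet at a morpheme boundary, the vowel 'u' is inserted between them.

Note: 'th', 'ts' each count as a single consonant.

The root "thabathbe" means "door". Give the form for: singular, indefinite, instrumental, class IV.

imeethebuthabathbe

Attach definiteness indefinite eb- → ebthabathbe.
Attach number singular ath- → athebthabathbe.
Attach case instrumental me- → meathebthabathbe.
Attach noun class class IV i- → imeathebthabathbe.
Apply vowel harmony: imeathebthabathbe → imeethebthabathbe.
Apply epenthesis: imeethebthabathbe → imeethebuthabathbe.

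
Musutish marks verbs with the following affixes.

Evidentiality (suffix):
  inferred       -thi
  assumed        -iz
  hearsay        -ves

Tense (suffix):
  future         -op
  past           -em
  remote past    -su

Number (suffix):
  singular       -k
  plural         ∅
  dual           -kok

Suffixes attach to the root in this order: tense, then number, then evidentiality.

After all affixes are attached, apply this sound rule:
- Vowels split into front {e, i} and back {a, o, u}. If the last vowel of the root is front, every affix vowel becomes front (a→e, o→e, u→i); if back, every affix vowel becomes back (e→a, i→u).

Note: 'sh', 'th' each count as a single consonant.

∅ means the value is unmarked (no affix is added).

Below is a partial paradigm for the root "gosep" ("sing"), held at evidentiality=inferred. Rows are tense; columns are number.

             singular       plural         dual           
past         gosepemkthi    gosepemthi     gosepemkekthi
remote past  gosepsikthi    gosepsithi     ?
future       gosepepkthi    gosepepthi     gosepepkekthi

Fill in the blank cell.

Attach tense remote past -su → gosepsu.
Attach number dual -kok → gosepsukok.
Attach evidentiality inferred -thi → gosepsukokthi.
Apply vowel harmony: gosepsukokthi → gosepsikekthi.

gosepsikekthi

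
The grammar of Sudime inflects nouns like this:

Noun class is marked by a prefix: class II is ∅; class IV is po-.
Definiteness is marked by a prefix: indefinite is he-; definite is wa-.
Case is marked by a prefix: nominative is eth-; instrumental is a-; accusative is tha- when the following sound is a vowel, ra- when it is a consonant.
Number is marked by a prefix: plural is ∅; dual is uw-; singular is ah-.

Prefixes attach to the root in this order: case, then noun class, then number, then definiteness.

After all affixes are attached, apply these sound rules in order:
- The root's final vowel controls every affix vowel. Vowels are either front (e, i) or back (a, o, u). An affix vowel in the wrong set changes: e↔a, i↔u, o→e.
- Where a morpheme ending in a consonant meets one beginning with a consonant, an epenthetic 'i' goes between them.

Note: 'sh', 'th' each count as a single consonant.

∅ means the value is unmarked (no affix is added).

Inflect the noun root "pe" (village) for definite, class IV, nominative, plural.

wepeethipe

Attach case nominative eth- → ethpe.
Attach noun class class IV po- → poethpe.
number = plural: zero marking, form stays poethpe.
Attach definiteness definite wa- → wapoethpe.
Apply vowel harmony: wapoethpe → wepeethpe.
Apply epenthesis: wepeethpe → wepeethipe.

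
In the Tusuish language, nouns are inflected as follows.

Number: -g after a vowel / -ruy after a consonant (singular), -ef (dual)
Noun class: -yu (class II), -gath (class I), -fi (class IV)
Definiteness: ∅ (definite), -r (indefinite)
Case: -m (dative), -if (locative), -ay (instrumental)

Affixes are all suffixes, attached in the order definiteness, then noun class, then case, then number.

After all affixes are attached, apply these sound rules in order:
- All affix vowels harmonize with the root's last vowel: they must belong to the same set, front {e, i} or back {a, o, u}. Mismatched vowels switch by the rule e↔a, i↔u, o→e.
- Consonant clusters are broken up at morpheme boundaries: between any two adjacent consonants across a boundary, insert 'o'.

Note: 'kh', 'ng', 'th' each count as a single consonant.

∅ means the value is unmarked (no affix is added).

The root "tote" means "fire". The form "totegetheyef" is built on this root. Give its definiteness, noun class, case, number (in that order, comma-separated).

Segment: tote-gath-ay-ef.
definiteness: ∅ → definite.
noun class: -gath → class I.
case: -ay → instrumental.
number: -ef → dual.

definite, class I, instrumental, dual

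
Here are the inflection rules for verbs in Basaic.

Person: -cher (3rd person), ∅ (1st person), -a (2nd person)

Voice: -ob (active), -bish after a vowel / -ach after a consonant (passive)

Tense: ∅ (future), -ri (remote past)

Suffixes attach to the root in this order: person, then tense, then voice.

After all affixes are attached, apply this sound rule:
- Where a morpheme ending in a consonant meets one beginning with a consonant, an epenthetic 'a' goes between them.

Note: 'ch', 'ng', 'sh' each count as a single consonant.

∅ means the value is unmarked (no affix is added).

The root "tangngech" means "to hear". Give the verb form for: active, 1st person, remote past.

person = 1st person: zero marking, form stays tangngech.
Attach tense remote past -ri → tangngechri.
Attach voice active -ob → tangngechriob.
Apply epenthesis: tangngechriob → tangngechariob.

tangngechariob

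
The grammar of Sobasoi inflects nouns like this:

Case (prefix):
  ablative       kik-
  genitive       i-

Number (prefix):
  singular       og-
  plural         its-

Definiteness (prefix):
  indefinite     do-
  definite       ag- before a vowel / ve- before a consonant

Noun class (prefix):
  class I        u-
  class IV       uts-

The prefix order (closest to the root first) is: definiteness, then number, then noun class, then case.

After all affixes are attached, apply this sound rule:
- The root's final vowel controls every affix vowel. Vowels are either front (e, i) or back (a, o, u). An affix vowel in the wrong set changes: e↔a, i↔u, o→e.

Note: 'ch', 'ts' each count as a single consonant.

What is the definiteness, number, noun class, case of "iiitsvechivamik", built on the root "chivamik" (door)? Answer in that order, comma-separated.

definite, plural, class I, genitive

Segment: i-u-its-ve-chivamik.
definiteness: ag/ve- → definite.
number: its- → plural.
noun class: u- → class I.
case: i- → genitive.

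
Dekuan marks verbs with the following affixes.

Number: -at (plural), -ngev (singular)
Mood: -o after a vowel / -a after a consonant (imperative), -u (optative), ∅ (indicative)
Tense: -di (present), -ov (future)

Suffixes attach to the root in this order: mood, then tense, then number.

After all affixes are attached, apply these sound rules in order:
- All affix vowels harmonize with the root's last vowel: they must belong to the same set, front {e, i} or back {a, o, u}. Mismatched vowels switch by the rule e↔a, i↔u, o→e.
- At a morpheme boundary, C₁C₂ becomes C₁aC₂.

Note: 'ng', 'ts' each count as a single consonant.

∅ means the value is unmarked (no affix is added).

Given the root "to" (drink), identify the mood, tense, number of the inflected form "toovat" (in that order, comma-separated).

Segment: to-ov-at.
mood: ∅ → indicative.
tense: -ov → future.
number: -at → plural.

indicative, future, plural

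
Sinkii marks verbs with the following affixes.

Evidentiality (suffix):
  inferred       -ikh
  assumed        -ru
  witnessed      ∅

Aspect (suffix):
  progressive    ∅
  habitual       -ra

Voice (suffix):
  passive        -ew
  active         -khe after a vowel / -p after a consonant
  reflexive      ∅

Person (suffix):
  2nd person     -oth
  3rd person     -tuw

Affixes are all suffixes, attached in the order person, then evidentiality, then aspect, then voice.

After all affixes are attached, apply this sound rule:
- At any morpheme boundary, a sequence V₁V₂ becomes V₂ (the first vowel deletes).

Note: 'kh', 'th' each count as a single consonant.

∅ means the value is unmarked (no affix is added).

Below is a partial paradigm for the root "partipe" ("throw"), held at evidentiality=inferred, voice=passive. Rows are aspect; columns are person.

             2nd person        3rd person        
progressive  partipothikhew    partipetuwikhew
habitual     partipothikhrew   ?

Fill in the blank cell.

partipetuwikhrew

Attach person 3rd person -tuw → partipetuw.
Attach evidentiality inferred -ikh → partipetuwikh.
Attach aspect habitual -ra → partipetuwikhra.
Attach voice passive -ew → partipetuwikhraew.
Apply vowel deletion: partipetuwikhraew → partipetuwikhrew.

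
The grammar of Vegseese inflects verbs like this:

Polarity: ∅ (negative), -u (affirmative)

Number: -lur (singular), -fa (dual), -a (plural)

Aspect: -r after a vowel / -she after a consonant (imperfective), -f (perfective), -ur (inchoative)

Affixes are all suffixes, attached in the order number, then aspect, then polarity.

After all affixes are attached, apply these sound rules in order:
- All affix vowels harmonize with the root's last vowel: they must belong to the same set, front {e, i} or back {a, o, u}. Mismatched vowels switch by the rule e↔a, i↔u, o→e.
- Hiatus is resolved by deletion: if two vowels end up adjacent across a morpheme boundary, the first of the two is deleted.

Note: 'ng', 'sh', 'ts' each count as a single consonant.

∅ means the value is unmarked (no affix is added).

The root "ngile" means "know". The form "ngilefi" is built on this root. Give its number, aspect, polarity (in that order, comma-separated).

Segment: ngile-a-f-u.
number: -a → plural.
aspect: -f → perfective.
polarity: -u → affirmative.

plural, perfective, affirmative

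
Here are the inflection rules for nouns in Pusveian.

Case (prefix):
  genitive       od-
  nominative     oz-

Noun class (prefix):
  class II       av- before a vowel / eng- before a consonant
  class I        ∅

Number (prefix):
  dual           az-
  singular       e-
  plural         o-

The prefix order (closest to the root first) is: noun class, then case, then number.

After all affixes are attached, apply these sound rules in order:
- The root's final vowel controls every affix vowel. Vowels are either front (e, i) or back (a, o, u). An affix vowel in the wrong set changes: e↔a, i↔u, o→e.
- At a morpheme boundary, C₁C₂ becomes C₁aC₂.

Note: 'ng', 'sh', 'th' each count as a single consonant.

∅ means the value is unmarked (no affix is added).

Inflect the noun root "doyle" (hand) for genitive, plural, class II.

eedengadoyle

Attach noun class class II eng- (before consonant 'd') → engdoyle.
Attach case genitive od- → odengdoyle.
Attach number plural o- → oodengdoyle.
Apply vowel harmony: oodengdoyle → eedengdoyle.
Apply epenthesis: eedengdoyle → eedengadoyle.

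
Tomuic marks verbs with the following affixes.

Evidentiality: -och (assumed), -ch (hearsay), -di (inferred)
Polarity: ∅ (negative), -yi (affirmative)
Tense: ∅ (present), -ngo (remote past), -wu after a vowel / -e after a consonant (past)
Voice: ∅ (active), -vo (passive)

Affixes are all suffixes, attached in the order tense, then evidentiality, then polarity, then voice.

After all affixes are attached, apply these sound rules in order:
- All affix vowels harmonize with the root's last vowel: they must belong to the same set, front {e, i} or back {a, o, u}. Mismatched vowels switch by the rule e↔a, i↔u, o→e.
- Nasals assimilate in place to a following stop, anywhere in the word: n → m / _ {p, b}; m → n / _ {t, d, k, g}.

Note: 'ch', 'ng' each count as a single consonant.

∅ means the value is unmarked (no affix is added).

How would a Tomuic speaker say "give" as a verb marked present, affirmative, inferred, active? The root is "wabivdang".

wabivdangduyu

tense = present: zero marking, form stays wabivdang.
Attach evidentiality inferred -di → wabivdangdi.
Attach polarity affirmative -yi → wabivdangdiyi.
voice = active: zero marking, form stays wabivdangdiyi.
Apply vowel harmony: wabivdangdiyi → wabivdangduyu.
Nasal assimilation: no change.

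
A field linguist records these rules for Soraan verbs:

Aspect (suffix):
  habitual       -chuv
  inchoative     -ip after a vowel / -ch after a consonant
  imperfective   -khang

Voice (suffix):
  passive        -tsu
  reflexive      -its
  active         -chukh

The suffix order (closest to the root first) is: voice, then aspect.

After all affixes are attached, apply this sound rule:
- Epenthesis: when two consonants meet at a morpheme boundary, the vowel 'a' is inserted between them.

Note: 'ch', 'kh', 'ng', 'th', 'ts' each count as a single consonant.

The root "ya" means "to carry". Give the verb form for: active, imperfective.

yachukhakhang

Attach voice active -chukh → yachukh.
Attach aspect imperfective -khang → yachukhkhang.
Apply epenthesis: yachukhkhang → yachukhakhang.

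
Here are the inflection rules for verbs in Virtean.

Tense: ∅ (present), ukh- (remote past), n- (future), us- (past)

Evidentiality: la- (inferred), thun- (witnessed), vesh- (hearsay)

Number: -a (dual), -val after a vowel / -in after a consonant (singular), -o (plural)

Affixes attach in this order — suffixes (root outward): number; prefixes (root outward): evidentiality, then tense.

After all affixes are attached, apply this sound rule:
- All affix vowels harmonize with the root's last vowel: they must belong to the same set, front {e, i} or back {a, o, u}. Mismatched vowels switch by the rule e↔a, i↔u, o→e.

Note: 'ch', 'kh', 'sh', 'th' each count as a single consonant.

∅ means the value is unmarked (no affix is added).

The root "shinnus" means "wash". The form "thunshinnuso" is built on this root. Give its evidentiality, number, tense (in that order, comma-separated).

Segment: thun-shinnus-o.
evidentiality: thun- → witnessed.
number: -o → plural.
tense: ∅ → present.

witnessed, plural, present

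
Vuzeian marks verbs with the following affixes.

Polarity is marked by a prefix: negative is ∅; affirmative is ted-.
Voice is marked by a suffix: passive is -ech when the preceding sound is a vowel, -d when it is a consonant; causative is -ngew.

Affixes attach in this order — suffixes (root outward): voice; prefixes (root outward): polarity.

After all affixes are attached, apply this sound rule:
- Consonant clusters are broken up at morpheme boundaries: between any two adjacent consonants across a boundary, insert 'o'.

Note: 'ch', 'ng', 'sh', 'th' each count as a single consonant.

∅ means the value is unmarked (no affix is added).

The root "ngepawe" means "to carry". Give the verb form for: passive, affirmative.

tedongepaweech

Attach polarity affirmative ted- → tedngepawe.
Attach voice passive -ech (after vowel 'e') → tedngepaweech.
Apply epenthesis: tedngepaweech → tedongepaweech.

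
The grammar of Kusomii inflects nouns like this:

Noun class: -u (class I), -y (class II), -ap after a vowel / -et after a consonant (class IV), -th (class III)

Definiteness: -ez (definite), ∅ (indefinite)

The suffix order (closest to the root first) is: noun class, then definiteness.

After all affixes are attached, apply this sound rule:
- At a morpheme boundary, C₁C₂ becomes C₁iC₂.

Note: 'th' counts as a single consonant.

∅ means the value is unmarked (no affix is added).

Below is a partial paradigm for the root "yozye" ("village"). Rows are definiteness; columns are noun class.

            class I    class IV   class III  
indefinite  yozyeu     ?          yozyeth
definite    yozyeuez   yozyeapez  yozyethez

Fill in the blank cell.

Attach noun class class IV -ap (after vowel 'e') → yozyeap.
definiteness = indefinite: zero marking, form stays yozyeap.
Epenthesis: no change.

yozyeap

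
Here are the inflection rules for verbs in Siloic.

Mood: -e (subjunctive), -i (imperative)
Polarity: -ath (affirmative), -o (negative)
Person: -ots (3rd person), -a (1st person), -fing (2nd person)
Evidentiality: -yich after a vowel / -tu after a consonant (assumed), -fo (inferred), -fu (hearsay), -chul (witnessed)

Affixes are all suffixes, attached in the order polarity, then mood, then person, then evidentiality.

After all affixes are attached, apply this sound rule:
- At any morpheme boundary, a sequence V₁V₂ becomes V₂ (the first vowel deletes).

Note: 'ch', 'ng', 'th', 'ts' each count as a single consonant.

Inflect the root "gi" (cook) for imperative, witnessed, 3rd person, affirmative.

gathotschul

Attach polarity affirmative -ath → giath.
Attach mood imperative -i → giathi.
Attach person 3rd person -ots → giathiots.
Attach evidentiality witnessed -chul → giathiotschul.
Apply vowel deletion: giathiotschul → gathotschul.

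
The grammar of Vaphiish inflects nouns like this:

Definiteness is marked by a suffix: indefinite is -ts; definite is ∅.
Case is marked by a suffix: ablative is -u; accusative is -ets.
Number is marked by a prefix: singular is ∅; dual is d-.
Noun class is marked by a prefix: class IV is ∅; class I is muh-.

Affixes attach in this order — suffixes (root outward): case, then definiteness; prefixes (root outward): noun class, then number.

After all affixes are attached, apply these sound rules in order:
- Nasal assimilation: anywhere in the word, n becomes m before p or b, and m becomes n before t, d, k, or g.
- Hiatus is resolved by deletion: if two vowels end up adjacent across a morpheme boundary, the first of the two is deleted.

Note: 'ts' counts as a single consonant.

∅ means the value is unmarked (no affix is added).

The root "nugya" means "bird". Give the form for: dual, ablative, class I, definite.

Attach case ablative -u → nugyau.
Attach noun class class I muh- → muhnugyau.
definiteness = definite: zero marking, form stays muhnugyau.
Attach number dual d- → dmuhnugyau.
Nasal assimilation: no change.
Apply vowel deletion: dmuhnugyau → dmuhnugyu.

dmuhnugyu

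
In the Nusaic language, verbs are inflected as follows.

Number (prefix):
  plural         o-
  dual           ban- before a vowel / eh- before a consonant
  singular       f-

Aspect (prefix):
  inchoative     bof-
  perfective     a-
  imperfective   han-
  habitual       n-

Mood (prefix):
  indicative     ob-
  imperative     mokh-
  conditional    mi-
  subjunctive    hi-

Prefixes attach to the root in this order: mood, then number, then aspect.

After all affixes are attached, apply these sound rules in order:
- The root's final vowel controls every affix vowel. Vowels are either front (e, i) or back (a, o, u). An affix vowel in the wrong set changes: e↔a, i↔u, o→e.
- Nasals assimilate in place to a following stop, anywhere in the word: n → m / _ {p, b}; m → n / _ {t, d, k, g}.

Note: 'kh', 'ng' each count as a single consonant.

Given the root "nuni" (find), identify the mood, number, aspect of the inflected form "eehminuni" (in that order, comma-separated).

conditional, dual, perfective

Segment: a-eh-mi-nuni.
mood: mi- → conditional.
number: ban/eh- → dual.
aspect: a- → perfective.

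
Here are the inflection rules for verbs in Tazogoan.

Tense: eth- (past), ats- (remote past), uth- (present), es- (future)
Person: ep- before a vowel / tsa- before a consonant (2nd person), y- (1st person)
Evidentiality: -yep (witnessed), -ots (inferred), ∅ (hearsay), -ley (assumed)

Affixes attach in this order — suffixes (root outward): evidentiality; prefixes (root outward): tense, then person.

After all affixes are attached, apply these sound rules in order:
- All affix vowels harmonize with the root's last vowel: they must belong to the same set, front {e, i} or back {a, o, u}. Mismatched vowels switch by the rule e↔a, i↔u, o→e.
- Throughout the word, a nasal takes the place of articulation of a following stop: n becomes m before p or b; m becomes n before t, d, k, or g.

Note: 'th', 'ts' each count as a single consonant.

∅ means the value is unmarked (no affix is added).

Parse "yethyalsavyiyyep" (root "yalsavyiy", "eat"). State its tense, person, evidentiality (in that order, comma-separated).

Segment: y-eth-yalsavyiy-yep.
tense: eth- → past.
person: y- → 1st person.
evidentiality: -yep → witnessed.

past, 1st person, witnessed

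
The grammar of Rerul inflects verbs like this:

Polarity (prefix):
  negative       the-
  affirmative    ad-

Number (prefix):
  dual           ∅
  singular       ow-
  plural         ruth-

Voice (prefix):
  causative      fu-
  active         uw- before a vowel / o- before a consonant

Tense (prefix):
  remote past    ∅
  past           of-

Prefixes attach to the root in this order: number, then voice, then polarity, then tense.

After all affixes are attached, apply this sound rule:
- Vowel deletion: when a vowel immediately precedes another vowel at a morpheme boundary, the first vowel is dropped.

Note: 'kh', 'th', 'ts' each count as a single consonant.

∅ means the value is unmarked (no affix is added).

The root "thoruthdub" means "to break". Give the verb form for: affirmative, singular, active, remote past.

aduwowthoruthdub

Attach number singular ow- → owthoruthdub.
Attach voice active uw- (before vowel 'o') → uwowthoruthdub.
Attach polarity affirmative ad- → aduwowthoruthdub.
tense = remote past: zero marking, form stays aduwowthoruthdub.
Vowel deletion: no change.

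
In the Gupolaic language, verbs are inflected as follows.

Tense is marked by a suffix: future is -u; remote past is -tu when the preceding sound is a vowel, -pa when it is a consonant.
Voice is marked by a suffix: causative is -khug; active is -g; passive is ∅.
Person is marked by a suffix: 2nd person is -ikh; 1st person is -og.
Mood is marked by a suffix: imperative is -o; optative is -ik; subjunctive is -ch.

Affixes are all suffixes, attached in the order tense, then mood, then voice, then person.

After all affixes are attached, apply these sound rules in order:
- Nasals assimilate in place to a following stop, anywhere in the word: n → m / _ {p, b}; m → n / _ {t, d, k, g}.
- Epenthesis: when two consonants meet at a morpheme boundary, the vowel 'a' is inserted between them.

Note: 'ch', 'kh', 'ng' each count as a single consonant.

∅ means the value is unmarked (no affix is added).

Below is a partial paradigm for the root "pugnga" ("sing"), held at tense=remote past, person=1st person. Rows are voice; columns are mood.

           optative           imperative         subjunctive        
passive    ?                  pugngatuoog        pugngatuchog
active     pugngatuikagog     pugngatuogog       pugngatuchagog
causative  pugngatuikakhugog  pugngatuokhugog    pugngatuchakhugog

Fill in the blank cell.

pugngatuikog

Attach tense remote past -tu (after vowel 'a') → pugngatu.
Attach mood optative -ik → pugngatuik.
voice = passive: zero marking, form stays pugngatuik.
Attach person 1st person -og → pugngatuikog.
Nasal assimilation: no change.
Epenthesis: no change.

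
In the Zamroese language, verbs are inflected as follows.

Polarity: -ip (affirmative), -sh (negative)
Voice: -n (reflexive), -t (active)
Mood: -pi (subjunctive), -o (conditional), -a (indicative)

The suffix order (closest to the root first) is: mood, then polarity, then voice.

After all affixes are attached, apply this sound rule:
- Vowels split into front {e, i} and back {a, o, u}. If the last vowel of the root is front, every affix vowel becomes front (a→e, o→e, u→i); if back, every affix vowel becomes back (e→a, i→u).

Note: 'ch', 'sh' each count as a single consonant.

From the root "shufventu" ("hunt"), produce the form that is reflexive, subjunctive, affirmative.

shufventupuupn

Attach mood subjunctive -pi → shufventupi.
Attach polarity affirmative -ip → shufventupiip.
Attach voice reflexive -n → shufventupiipn.
Apply vowel harmony: shufventupiipn → shufventupuupn.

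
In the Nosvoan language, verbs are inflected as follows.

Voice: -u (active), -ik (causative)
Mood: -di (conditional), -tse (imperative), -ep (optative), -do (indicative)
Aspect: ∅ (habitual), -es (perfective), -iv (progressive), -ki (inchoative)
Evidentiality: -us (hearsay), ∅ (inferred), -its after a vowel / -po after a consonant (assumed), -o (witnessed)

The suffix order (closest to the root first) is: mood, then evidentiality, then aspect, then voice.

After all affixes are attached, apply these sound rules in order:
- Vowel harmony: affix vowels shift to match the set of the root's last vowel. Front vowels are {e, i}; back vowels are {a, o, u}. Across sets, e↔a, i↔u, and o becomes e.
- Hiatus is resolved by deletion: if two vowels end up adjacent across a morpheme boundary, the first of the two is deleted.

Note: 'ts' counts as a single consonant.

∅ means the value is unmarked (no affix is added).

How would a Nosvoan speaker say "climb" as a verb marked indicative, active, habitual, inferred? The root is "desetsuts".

desetsutsdu

Attach mood indicative -do → desetsutsdo.
evidentiality = inferred: zero marking, form stays desetsutsdo.
aspect = habitual: zero marking, form stays desetsutsdo.
Attach voice active -u → desetsutsdou.
Vowel harmony: no change.
Apply vowel deletion: desetsutsdou → desetsutsdu.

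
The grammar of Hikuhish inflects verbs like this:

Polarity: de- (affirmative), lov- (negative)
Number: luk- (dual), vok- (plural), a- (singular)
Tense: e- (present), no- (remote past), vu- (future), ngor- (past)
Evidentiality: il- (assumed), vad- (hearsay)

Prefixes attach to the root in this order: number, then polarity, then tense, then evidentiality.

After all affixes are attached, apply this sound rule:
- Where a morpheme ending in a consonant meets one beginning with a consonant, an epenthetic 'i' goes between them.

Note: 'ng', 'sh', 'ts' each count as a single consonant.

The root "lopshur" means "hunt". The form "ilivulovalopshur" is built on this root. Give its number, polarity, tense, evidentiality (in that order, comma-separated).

Segment: il-vu-lov-a-lopshur.
number: a- → singular.
polarity: lov- → negative.
tense: vu- → future.
evidentiality: il- → assumed.

singular, negative, future, assumed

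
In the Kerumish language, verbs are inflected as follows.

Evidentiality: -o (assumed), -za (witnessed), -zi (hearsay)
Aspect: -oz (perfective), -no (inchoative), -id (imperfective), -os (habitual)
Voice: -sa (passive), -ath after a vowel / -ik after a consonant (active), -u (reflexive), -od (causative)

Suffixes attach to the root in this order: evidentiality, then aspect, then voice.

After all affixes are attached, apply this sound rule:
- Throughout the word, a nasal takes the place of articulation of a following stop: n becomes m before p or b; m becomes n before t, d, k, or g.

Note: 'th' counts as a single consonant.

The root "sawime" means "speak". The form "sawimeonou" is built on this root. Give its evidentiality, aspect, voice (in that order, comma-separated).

assumed, inchoative, reflexive

Segment: sawime-o-no-u.
evidentiality: -o → assumed.
aspect: -no → inchoative.
voice: -u → reflexive.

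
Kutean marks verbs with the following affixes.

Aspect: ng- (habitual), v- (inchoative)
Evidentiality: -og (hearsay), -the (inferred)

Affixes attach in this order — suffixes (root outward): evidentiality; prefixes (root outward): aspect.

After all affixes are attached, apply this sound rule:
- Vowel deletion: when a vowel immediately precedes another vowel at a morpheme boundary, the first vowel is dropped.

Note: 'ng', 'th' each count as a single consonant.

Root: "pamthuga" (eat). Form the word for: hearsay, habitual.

ngpamthugog

Attach aspect habitual ng- → ngpamthuga.
Attach evidentiality hearsay -og → ngpamthugaog.
Apply vowel deletion: ngpamthugaog → ngpamthugog.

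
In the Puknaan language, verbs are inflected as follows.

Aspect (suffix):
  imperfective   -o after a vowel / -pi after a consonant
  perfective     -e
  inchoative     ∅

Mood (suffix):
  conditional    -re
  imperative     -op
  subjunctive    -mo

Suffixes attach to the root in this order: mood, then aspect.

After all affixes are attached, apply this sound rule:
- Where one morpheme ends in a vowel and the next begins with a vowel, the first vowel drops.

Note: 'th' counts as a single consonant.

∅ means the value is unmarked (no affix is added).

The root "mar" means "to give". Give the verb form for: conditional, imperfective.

marro

Attach mood conditional -re → marre.
Attach aspect imperfective -o (after vowel 'e') → marreo.
Apply vowel deletion: marreo → marro.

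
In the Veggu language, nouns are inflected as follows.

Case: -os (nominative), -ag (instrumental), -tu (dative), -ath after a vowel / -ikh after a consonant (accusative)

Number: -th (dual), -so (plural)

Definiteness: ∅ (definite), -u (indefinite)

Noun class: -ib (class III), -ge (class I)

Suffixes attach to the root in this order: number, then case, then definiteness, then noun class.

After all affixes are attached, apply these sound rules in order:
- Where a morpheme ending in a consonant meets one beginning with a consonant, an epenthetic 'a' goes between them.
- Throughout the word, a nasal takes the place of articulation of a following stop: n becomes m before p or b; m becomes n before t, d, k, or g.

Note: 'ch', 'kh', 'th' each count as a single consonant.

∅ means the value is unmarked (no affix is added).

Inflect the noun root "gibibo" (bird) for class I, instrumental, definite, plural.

Attach number plural -so → gibiboso.
Attach case instrumental -ag → gibibosoag.
definiteness = definite: zero marking, form stays gibibosoag.
Attach noun class class I -ge → gibibosoagge.
Apply epenthesis: gibibosoagge → gibibosoagage.
Nasal assimilation: no change.

gibibosoagage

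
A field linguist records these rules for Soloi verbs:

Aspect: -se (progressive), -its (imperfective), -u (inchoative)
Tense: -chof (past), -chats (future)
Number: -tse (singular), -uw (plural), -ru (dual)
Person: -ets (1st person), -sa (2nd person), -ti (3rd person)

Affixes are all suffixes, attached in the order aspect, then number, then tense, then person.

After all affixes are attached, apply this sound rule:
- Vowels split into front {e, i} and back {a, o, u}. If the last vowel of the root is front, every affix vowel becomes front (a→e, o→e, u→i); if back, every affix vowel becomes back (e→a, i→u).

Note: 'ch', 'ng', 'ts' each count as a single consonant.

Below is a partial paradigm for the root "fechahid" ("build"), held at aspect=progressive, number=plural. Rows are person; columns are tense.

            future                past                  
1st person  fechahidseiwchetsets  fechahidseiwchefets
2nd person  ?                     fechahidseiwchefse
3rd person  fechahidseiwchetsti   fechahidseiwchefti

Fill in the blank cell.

Attach aspect progressive -se → fechahidse.
Attach number plural -uw → fechahidseuw.
Attach tense future -chats → fechahidseuwchats.
Attach person 2nd person -sa → fechahidseuwchatssa.
Apply vowel harmony: fechahidseuwchatssa → fechahidseiwchetsse.

fechahidseiwchetsse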